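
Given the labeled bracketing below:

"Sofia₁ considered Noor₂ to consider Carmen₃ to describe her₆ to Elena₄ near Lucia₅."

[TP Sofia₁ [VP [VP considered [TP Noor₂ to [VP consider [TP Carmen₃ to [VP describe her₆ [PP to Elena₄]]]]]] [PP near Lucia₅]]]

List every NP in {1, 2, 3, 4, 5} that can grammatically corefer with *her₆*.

*her* is a pronoun, so Principle B applies: it must be free in its binding domain.
Binding domain of *her₆*: the embedded TP, whose subject is Carmen₃.
*Sofia₁* c-commands the pronoun but from outside its binding domain, and is not c-commanded by it → coindexation permitted.
*Noor₂* c-commands the pronoun but from outside its binding domain, and is not c-commanded by it → coindexation permitted.
*Carmen₃* c-commands the pronoun within its binding domain → coindexation would violate Principle B.
*Elena₄*: the pronoun c-commands this R-expression → coindexation would violate Principle C on *Elena₄*.
*Lucia₅* and the pronoun do not c-command one another → neither Principle B nor Principle C is at stake; coindexation permitted.

{1, 2, 5}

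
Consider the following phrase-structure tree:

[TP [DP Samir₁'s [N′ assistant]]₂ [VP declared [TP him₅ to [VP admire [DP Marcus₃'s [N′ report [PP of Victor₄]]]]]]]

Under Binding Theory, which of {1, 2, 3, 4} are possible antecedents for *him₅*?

*him* is a pronoun, so Principle B applies: it must be free in its binding domain.
Binding domain of *him₅*: the matrix TP, whose subject is [Samir₁'s assistant]₂.
*Samir₁* and the pronoun do not c-command one another → neither Principle B nor Principle C is at stake; coindexation permitted.
*[Samir₁'s assistant]₂* c-commands the pronoun within its binding domain → coindexation would violate Principle B.
*Marcus₃*: the pronoun c-commands this R-expression → coindexation would violate Principle C on *Marcus₃*.
*Victor₄*: the pronoun c-commands this R-expression → coindexation would violate Principle C on *Victor₄*.

{1}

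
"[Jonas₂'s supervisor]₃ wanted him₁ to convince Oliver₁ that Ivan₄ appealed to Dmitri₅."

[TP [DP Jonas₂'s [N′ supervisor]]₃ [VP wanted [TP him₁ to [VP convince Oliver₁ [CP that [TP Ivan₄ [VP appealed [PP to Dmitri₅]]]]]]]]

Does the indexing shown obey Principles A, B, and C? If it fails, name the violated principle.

Principle C

The two coindexed NPs are *him₁* and *Oliver₁*.
*Oliver₁* is an R-expression. Principle C requires it to be free everywhere.
*him₁* c-commands it and carries the same index.
The R-expression is bound → Principle C violation.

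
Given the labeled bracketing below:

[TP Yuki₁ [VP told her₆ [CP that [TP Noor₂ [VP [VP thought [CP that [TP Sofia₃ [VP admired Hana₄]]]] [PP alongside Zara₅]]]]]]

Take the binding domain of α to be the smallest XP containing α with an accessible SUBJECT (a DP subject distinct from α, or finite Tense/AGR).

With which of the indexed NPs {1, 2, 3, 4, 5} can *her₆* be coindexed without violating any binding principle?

*her* is a pronoun, so Principle B applies: it must be free in its binding domain.
Binding domain of *her₆*: the matrix TP, whose subject is Yuki₁.
*Yuki₁* c-commands the pronoun within its binding domain → coindexation would violate Principle B.
*Noor₂*: the pronoun c-commands this R-expression → coindexation would violate Principle C on *Noor₂*.
*Sofia₃*: the pronoun c-commands this R-expression → coindexation would violate Principle C on *Sofia₃*.
*Hana₄*: the pronoun c-commands this R-expression → coindexation would violate Principle C on *Hana₄*.
*Zara₅*: the pronoun c-commands this R-expression → coindexation would violate Principle C on *Zara₅*.

none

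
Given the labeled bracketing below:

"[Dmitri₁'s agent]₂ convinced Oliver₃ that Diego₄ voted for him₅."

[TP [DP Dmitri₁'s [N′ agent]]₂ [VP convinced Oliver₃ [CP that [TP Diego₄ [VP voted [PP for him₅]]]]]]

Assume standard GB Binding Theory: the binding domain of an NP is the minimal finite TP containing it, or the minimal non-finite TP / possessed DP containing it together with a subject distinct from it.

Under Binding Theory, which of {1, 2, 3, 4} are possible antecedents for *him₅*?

{1, 2, 3}

*him* is a pronoun, so Principle B applies: it must be free in its binding domain.
Binding domain of *him₅*: the embedded TP, whose subject is Diego₄.
*Dmitri₁* and the pronoun do not c-command one another → neither Principle B nor Principle C is at stake; coindexation permitted.
*[Dmitri₁'s agent]₂* c-commands the pronoun but from outside its binding domain, and is not c-commanded by it → coindexation permitted.
*Oliver₃* c-commands the pronoun but from outside its binding domain, and is not c-commanded by it → coindexation permitted.
*Diego₄* c-commands the pronoun within its binding domain → coindexation would violate Principle B.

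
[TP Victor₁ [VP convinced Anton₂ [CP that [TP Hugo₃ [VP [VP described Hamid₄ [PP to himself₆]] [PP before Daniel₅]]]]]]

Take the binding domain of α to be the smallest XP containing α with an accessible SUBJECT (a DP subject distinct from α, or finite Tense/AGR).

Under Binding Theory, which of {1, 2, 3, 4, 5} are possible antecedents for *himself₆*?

{3, 4}

*himself* is an anaphor, so Principle A applies: it must be bound in its binding domain.
Binding domain of *himself₆*: the embedded TP, whose subject is Hugo₃.
*Victor₁* c-commands the anaphor but is outside its binding domain → cannot satisfy Principle A.
*Anton₂* c-commands the anaphor but is outside its binding domain → cannot satisfy Principle A.
*Hugo₃* c-commands the anaphor within its binding domain → licit binder.
*Hamid₄* c-commands the anaphor within its binding domain → licit binder.
*Daniel₅* does not c-command the anaphor → cannot bind it.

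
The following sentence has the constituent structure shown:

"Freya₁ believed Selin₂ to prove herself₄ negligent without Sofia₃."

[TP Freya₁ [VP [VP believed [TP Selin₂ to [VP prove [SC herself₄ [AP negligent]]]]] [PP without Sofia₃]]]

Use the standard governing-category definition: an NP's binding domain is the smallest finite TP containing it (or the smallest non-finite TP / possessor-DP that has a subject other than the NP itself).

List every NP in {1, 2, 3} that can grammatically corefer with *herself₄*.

*herself* is an anaphor, so Principle A applies: it must be bound in its binding domain.
Binding domain of *herself₄*: the embedded TP, whose subject is Selin₂.
*Freya₁* c-commands the anaphor but is outside its binding domain → cannot satisfy Principle A.
*Selin₂* c-commands the anaphor within its binding domain → licit binder.
*Sofia₃* does not c-command the anaphor → cannot bind it.

{2}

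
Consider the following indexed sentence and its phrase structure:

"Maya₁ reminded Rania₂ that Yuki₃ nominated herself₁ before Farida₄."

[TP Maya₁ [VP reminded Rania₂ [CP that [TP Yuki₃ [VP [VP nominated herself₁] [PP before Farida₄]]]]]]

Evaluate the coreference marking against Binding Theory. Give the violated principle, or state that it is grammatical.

The two coindexed NPs are *Maya₁* and *herself₁*.
*herself₁* is an anaphor. Principle A requires it to be bound within its binding domain — the embedded TP, whose subject is Yuki₃.
Within that domain it is c-commanded by *Yuki₃*, which does not share its index.
*Maya₁* does c-command the anaphor, but from outside its binding domain.
The anaphor is unbound in its domain → Principle A violation.

Principle A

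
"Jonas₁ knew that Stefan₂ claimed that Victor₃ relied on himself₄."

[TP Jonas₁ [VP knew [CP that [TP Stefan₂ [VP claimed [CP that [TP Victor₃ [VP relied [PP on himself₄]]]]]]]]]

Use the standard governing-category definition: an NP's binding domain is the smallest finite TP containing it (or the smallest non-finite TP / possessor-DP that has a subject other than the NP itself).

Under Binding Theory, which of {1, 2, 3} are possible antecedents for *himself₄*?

{3}

*himself* is an anaphor, so Principle A applies: it must be bound in its binding domain.
Binding domain of *himself₄*: the embedded TP, whose subject is Victor₃.
*Jonas₁* c-commands the anaphor but is outside its binding domain → cannot satisfy Principle A.
*Stefan₂* c-commands the anaphor but is outside its binding domain → cannot satisfy Principle A.
*Victor₃* c-commands the anaphor within its binding domain → licit binder.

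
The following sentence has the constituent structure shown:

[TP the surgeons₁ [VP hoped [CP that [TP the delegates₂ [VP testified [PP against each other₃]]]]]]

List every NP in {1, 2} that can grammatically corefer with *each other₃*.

{2}

*each other* is an anaphor, so Principle A applies: it must be bound in its binding domain.
Binding domain of *each other₃*: the embedded TP, whose subject is the delegates₂.
*the surgeons₁* c-commands the anaphor but is outside its binding domain → cannot satisfy Principle A.
*the delegates₂* c-commands the anaphor within its binding domain → licit binder.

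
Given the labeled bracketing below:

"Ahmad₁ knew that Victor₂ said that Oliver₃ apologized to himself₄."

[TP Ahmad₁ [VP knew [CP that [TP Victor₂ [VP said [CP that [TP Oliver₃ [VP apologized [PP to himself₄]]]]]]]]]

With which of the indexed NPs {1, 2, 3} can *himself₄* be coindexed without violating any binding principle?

*himself* is an anaphor, so Principle A applies: it must be bound in its binding domain.
Binding domain of *himself₄*: the embedded TP, whose subject is Oliver₃.
*Ahmad₁* c-commands the anaphor but is outside its binding domain → cannot satisfy Principle A.
*Victor₂* c-commands the anaphor but is outside its binding domain → cannot satisfy Principle A.
*Oliver₃* c-commands the anaphor within its binding domain → licit binder.

{3}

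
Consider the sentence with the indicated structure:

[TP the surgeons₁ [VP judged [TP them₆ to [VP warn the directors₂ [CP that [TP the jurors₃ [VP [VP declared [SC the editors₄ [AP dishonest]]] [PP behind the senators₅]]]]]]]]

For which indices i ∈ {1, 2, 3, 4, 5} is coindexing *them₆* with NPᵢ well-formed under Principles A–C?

none

*them* is a pronoun, so Principle B applies: it must be free in its binding domain.
Binding domain of *them₆*: the matrix TP, whose subject is the surgeons₁.
*the surgeons₁* c-commands the pronoun within its binding domain → coindexation would violate Principle B.
*the directors₂*: the pronoun c-commands this R-expression → coindexation would violate Principle C on *the directors₂*.
*the jurors₃*: the pronoun c-commands this R-expression → coindexation would violate Principle C on *the jurors₃*.
*the editors₄*: the pronoun c-commands this R-expression → coindexation would violate Principle C on *the editors₄*.
*the senators₅*: the pronoun c-commands this R-expression → coindexation would violate Principle C on *the senators₅*.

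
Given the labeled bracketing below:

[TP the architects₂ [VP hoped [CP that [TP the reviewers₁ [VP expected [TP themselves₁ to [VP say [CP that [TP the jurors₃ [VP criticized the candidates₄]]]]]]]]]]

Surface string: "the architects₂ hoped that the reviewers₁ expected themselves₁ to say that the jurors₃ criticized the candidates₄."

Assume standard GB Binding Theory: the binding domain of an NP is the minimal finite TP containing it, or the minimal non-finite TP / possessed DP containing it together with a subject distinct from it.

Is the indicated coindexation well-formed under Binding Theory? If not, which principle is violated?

The two coindexed NPs are *the reviewers₁* and *themselves₁*.
*themselves₁* is an anaphor; its binding domain is the embedded TP, whose subject is the reviewers₁. *the reviewers₁* c-commands it within that domain and shares its index, so Principle A is satisfied.
*the reviewers₁* is an R-expression; *themselves₁* does not c-command it, and no other NP shares its index, so Principle C is satisfied.
All principles are respected.

grammatical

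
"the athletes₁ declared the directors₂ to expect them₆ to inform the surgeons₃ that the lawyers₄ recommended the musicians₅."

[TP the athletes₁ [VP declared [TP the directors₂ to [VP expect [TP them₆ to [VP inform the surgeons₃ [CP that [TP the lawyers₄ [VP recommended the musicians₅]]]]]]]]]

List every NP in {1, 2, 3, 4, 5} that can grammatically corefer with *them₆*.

*them* is a pronoun, so Principle B applies: it must be free in its binding domain.
Binding domain of *them₆*: the embedded TP, whose subject is the directors₂.
*the athletes₁* c-commands the pronoun but from outside its binding domain, and is not c-commanded by it → coindexation permitted.
*the directors₂* c-commands the pronoun within its binding domain → coindexation would violate Principle B.
*the surgeons₃*: the pronoun c-commands this R-expression → coindexation would violate Principle C on *the surgeons₃*.
*the lawyers₄*: the pronoun c-commands this R-expression → coindexation would violate Principle C on *the lawyers₄*.
*the musicians₅*: the pronoun c-commands this R-expression → coindexation would violate Principle C on *the musicians₅*.

{1}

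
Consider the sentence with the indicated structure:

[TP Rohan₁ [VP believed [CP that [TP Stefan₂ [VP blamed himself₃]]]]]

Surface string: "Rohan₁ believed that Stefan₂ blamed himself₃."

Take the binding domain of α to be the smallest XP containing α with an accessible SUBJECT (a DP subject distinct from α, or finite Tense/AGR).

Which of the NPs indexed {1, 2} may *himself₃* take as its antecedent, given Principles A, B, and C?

{2}

*himself* is an anaphor, so Principle A applies: it must be bound in its binding domain.
Binding domain of *himself₃*: the embedded TP, whose subject is Stefan₂.
*Rohan₁* c-commands the anaphor but is outside its binding domain → cannot satisfy Principle A.
*Stefan₂* c-commands the anaphor within its binding domain → licit binder.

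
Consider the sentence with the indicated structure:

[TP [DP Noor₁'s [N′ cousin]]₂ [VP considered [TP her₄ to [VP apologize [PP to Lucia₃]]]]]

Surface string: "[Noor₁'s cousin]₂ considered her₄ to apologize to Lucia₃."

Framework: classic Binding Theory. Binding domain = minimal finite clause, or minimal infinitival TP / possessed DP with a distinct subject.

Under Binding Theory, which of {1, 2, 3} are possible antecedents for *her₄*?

{1}

*her* is a pronoun, so Principle B applies: it must be free in its binding domain.
Binding domain of *her₄*: the matrix TP, whose subject is [Noor₁'s cousin]₂.
*Noor₁* and the pronoun do not c-command one another → neither Principle B nor Principle C is at stake; coindexation permitted.
*[Noor₁'s cousin]₂* c-commands the pronoun within its binding domain → coindexation would violate Principle B.
*Lucia₃*: the pronoun c-commands this R-expression → coindexation would violate Principle C on *Lucia₃*.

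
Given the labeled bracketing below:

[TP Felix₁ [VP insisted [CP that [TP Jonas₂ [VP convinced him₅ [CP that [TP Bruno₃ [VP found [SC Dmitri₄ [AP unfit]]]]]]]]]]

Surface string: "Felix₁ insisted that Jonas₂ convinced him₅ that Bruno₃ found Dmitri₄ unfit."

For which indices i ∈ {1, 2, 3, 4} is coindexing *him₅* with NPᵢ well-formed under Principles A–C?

{1}

*him* is a pronoun, so Principle B applies: it must be free in its binding domain.
Binding domain of *him₅*: the embedded TP, whose subject is Jonas₂.
*Felix₁* c-commands the pronoun but from outside its binding domain, and is not c-commanded by it → coindexation permitted.
*Jonas₂* c-commands the pronoun within its binding domain → coindexation would violate Principle B.
*Bruno₃*: the pronoun c-commands this R-expression → coindexation would violate Principle C on *Bruno₃*.
*Dmitri₄*: the pronoun c-commands this R-expression → coindexation would violate Principle C on *Dmitri₄*.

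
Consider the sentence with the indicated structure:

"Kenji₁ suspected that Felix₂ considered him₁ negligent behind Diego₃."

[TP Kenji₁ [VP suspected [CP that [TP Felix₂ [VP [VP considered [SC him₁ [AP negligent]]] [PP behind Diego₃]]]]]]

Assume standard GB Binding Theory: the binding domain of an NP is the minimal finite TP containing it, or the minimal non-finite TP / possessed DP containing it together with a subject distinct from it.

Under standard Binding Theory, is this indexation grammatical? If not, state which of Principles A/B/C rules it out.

grammatical

The two coindexed NPs are *Kenji₁* and *him₁*.
*him₁* is a pronoun; its binding domain is the embedded TP, whose subject is Felix₂. Within that domain it is c-commanded only by *Felix₂*, which carries a different index — the pronoun is free locally, so Principle B holds.
*Kenji₁* is an R-expression; *him₁* does not c-command it, and no other NP shares its index, so Principle C is satisfied.
All principles are respected.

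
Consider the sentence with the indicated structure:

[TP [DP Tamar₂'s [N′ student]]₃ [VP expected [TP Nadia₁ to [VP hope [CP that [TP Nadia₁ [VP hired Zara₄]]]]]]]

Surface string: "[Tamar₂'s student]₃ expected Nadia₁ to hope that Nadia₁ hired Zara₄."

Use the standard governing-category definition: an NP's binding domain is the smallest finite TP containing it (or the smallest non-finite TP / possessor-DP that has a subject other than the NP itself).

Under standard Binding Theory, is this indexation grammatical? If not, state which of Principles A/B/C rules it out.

The two coindexed NPs are *Nadia₁* (the higher occurrence) and *Nadia₁* (the lower occurrence).
*Nadia₁* (the lower occurrence) is an R-expression. Principle C requires it to be free everywhere.
*Nadia₁* (the higher occurrence) c-commands it and carries the same index.
The R-expression is bound → Principle C violation.

Principle C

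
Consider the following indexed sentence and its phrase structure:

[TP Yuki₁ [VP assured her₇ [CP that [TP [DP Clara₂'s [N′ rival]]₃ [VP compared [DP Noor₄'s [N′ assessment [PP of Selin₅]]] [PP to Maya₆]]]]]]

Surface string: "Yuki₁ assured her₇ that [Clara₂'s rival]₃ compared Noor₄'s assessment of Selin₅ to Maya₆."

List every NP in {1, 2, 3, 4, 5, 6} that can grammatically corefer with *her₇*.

*her* is a pronoun, so Principle B applies: it must be free in its binding domain.
Binding domain of *her₇*: the matrix TP, whose subject is Yuki₁.
*Yuki₁* c-commands the pronoun within its binding domain → coindexation would violate Principle B.
*Clara₂*: the pronoun c-commands this R-expression → coindexation would violate Principle C on *Clara₂*.
*[Clara₂'s rival]₃*: the pronoun c-commands this R-expression → coindexation would violate Principle C on *[Clara₂'s rival]₃*.
*Noor₄*: the pronoun c-commands this R-expression → coindexation would violate Principle C on *Noor₄*.
*Selin₅*: the pronoun c-commands this R-expression → coindexation would violate Principle C on *Selin₅*.
*Maya₆*: the pronoun c-commands this R-expression → coindexation would violate Principle C on *Maya₆*.

none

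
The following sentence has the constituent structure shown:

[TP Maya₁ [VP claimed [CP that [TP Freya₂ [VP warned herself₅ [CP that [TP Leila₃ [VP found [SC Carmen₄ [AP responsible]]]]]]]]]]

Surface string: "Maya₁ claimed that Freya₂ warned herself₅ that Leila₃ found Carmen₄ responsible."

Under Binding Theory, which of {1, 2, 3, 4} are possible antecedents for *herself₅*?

*herself* is an anaphor, so Principle A applies: it must be bound in its binding domain.
Binding domain of *herself₅*: the embedded TP, whose subject is Freya₂.
*Maya₁* c-commands the anaphor but is outside its binding domain → cannot satisfy Principle A.
*Freya₂* c-commands the anaphor within its binding domain → licit binder.
*Leila₃* does not c-command the anaphor → cannot bind it.
*Carmen₄* does not c-command the anaphor → cannot bind it.

{2}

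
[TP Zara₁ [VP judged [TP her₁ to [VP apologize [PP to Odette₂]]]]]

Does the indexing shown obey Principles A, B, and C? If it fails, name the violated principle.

The two coindexed NPs are *Zara₁* and *her₁*.
*her₁* is a pronoun. Its binding domain is the matrix TP, whose subject is Zara₁.
*Zara₁* c-commands it within that domain and carries the same index.
The pronoun is locally bound → Principle B violation.

Principle B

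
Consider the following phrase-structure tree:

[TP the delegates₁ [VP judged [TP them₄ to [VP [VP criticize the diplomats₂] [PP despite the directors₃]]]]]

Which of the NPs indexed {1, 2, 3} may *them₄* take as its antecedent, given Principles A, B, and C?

*them* is a pronoun, so Principle B applies: it must be free in its binding domain.
Binding domain of *them₄*: the matrix TP, whose subject is the delegates₁.
*the delegates₁* c-commands the pronoun within its binding domain → coindexation would violate Principle B.
*the diplomats₂*: the pronoun c-commands this R-expression → coindexation would violate Principle C on *the diplomats₂*.
*the directors₃*: the pronoun c-commands this R-expression → coindexation would violate Principle C on *the directors₃*.

none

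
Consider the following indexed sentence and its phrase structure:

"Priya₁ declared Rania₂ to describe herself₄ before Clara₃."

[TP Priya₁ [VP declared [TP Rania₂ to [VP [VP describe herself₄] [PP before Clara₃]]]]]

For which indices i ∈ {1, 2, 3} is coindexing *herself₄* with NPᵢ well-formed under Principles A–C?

*herself* is an anaphor, so Principle A applies: it must be bound in its binding domain.
Binding domain of *herself₄*: the embedded TP, whose subject is Rania₂.
*Priya₁* c-commands the anaphor but is outside its binding domain → cannot satisfy Principle A.
*Rania₂* c-commands the anaphor within its binding domain → licit binder.
*Clara₃* does not c-command the anaphor → cannot bind it.

{2}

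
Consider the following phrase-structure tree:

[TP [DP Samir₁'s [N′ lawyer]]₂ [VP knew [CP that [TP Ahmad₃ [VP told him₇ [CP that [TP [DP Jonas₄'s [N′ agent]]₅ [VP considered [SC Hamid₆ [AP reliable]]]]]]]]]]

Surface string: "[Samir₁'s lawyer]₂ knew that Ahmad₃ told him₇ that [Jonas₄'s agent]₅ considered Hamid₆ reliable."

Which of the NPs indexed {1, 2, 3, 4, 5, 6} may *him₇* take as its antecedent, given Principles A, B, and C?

*him* is a pronoun, so Principle B applies: it must be free in its binding domain.
Binding domain of *him₇*: the embedded TP, whose subject is Ahmad₃.
*Samir₁* and the pronoun do not c-command one another → neither Principle B nor Principle C is at stake; coindexation permitted.
*[Samir₁'s lawyer]₂* c-commands the pronoun but from outside its binding domain, and is not c-commanded by it → coindexation permitted.
*Ahmad₃* c-commands the pronoun within its binding domain → coindexation would violate Principle B.
*Jonas₄*: the pronoun c-commands this R-expression → coindexation would violate Principle C on *Jonas₄*.
*[Jonas₄'s agent]₅*: the pronoun c-commands this R-expression → coindexation would violate Principle C on *[Jonas₄'s agent]₅*.
*Hamid₆*: the pronoun c-commands this R-expression → coindexation would violate Principle C on *Hamid₆*.

{1, 2}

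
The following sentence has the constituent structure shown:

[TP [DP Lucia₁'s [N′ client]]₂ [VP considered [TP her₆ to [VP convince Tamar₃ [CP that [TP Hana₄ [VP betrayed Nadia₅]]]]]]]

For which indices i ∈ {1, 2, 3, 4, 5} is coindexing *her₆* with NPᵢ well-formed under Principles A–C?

{1}

*her* is a pronoun, so Principle B applies: it must be free in its binding domain.
Binding domain of *her₆*: the matrix TP, whose subject is [Lucia₁'s client]₂.
*Lucia₁* and the pronoun do not c-command one another → neither Principle B nor Principle C is at stake; coindexation permitted.
*[Lucia₁'s client]₂* c-commands the pronoun within its binding domain → coindexation would violate Principle B.
*Tamar₃*: the pronoun c-commands this R-expression → coindexation would violate Principle C on *Tamar₃*.
*Hana₄*: the pronoun c-commands this R-expression → coindexation would violate Principle C on *Hana₄*.
*Nadia₅*: the pronoun c-commands this R-expression → coindexation would violate Principle C on *Nadia₅*.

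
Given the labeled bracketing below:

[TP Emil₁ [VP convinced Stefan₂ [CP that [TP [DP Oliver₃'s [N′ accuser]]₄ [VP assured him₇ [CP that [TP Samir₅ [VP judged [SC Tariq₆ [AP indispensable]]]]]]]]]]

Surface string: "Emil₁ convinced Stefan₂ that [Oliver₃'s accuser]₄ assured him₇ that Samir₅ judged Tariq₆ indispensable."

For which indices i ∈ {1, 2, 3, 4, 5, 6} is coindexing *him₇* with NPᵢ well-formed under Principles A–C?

*him* is a pronoun, so Principle B applies: it must be free in its binding domain.
Binding domain of *him₇*: the embedded TP, whose subject is [Oliver₃'s accuser]₄.
*Emil₁* c-commands the pronoun but from outside its binding domain, and is not c-commanded by it → coindexation permitted.
*Stefan₂* c-commands the pronoun but from outside its binding domain, and is not c-commanded by it → coindexation permitted.
*Oliver₃* and the pronoun do not c-command one another → neither Principle B nor Principle C is at stake; coindexation permitted.
*[Oliver₃'s accuser]₄* c-commands the pronoun within its binding domain → coindexation would violate Principle B.
*Samir₅*: the pronoun c-commands this R-expression → coindexation would violate Principle C on *Samir₅*.
*Tariq₆*: the pronoun c-commands this R-expression → coindexation would violate Principle C on *Tariq₆*.

{1, 2, 3}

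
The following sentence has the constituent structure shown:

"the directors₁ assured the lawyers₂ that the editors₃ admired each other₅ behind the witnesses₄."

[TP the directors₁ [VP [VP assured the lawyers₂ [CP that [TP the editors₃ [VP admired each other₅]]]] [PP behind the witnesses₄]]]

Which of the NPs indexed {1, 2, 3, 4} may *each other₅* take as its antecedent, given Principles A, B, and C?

*each other* is an anaphor, so Principle A applies: it must be bound in its binding domain.
Binding domain of *each other₅*: the embedded TP, whose subject is the editors₃.
*the directors₁* c-commands the anaphor but is outside its binding domain → cannot satisfy Principle A.
*the lawyers₂* c-commands the anaphor but is outside its binding domain → cannot satisfy Principle A.
*the editors₃* c-commands the anaphor within its binding domain → licit binder.
*the witnesses₄* does not c-command the anaphor → cannot bind it.

{3}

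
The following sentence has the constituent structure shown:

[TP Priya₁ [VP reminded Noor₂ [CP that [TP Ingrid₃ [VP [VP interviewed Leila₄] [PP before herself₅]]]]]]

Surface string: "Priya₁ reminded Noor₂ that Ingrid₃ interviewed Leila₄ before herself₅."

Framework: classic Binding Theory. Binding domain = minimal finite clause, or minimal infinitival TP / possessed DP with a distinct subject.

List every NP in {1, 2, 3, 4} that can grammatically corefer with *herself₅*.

{3}

*herself* is an anaphor, so Principle A applies: it must be bound in its binding domain.
Binding domain of *herself₅*: the embedded TP, whose subject is Ingrid₃.
*Priya₁* c-commands the anaphor but is outside its binding domain → cannot satisfy Principle A.
*Noor₂* c-commands the anaphor but is outside its binding domain → cannot satisfy Principle A.
*Ingrid₃* c-commands the anaphor within its binding domain → licit binder.
*Leila₄* does not c-command the anaphor → cannot bind it.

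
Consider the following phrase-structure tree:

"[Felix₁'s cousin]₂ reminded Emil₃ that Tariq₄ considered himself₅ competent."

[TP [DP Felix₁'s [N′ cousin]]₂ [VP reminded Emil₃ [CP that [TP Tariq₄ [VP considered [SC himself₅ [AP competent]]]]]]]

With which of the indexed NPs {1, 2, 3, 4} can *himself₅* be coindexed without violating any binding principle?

{4}

*himself* is an anaphor, so Principle A applies: it must be bound in its binding domain.
Binding domain of *himself₅*: the embedded TP, whose subject is Tariq₄.
*Felix₁* does not c-command the anaphor → cannot bind it.
*[Felix₁'s cousin]₂* c-commands the anaphor but is outside its binding domain → cannot satisfy Principle A.
*Emil₃* c-commands the anaphor but is outside its binding domain → cannot satisfy Principle A.
*Tariq₄* c-commands the anaphor within its binding domain → licit binder.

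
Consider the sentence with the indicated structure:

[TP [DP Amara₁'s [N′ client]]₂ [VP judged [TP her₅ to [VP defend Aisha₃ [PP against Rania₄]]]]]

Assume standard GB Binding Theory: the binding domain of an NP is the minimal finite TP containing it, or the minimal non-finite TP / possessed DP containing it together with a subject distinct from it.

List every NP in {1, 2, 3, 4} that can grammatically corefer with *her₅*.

*her* is a pronoun, so Principle B applies: it must be free in its binding domain.
Binding domain of *her₅*: the matrix TP, whose subject is [Amara₁'s client]₂.
*Amara₁* and the pronoun do not c-command one another → neither Principle B nor Principle C is at stake; coindexation permitted.
*[Amara₁'s client]₂* c-commands the pronoun within its binding domain → coindexation would violate Principle B.
*Aisha₃*: the pronoun c-commands this R-expression → coindexation would violate Principle C on *Aisha₃*.
*Rania₄*: the pronoun c-commands this R-expression → coindexation would violate Principle C on *Rania₄*.

{1}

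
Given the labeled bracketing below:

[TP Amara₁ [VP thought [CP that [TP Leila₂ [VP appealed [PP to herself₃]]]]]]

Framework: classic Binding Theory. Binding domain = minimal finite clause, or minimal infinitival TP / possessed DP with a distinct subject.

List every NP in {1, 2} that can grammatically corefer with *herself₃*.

{2}

*herself* is an anaphor, so Principle A applies: it must be bound in its binding domain.
Binding domain of *herself₃*: the embedded TP, whose subject is Leila₂.
*Amara₁* c-commands the anaphor but is outside its binding domain → cannot satisfy Principle A.
*Leila₂* c-commands the anaphor within its binding domain → licit binder.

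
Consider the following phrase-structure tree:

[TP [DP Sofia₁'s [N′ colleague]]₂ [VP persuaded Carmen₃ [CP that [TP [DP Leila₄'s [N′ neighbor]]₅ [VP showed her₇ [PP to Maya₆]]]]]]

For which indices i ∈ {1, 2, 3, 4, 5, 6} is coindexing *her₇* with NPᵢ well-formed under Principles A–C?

{1, 2, 3, 4}

*her* is a pronoun, so Principle B applies: it must be free in its binding domain.
Binding domain of *her₇*: the embedded TP, whose subject is [Leila₄'s neighbor]₅.
*Sofia₁* and the pronoun do not c-command one another → neither Principle B nor Principle C is at stake; coindexation permitted.
*[Sofia₁'s colleague]₂* c-commands the pronoun but from outside its binding domain, and is not c-commanded by it → coindexation permitted.
*Carmen₃* c-commands the pronoun but from outside its binding domain, and is not c-commanded by it → coindexation permitted.
*Leila₄* and the pronoun do not c-command one another → neither Principle B nor Principle C is at stake; coindexation permitted.
*[Leila₄'s neighbor]₅* c-commands the pronoun within its binding domain → coindexation would violate Principle B.
*Maya₆*: the pronoun c-commands this R-expression → coindexation would violate Principle C on *Maya₆*.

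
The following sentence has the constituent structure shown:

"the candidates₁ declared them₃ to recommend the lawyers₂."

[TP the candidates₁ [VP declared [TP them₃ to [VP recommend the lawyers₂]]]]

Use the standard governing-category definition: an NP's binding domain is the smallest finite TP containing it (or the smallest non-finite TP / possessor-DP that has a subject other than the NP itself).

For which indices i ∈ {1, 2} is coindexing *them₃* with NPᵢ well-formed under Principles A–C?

none

*them* is a pronoun, so Principle B applies: it must be free in its binding domain.
Binding domain of *them₃*: the matrix TP, whose subject is the candidates₁.
*the candidates₁* c-commands the pronoun within its binding domain → coindexation would violate Principle B.
*the lawyers₂*: the pronoun c-commands this R-expression → coindexation would violate Principle C on *the lawyers₂*.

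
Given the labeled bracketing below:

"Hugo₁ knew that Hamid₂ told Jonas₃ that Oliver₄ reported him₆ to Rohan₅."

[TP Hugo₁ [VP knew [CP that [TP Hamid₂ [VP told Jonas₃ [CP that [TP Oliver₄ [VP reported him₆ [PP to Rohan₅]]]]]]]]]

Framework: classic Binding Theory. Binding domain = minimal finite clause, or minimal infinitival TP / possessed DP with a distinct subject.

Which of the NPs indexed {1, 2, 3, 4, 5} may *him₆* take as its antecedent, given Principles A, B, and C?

*him* is a pronoun, so Principle B applies: it must be free in its binding domain.
Binding domain of *him₆*: the embedded TP, whose subject is Oliver₄.
*Hugo₁* c-commands the pronoun but from outside its binding domain, and is not c-commanded by it → coindexation permitted.
*Hamid₂* c-commands the pronoun but from outside its binding domain, and is not c-commanded by it → coindexation permitted.
*Jonas₃* c-commands the pronoun but from outside its binding domain, and is not c-commanded by it → coindexation permitted.
*Oliver₄* c-commands the pronoun within its binding domain → coindexation would violate Principle B.
*Rohan₅*: the pronoun c-commands this R-expression → coindexation would violate Principle C on *Rohan₅*.

{1, 2, 3}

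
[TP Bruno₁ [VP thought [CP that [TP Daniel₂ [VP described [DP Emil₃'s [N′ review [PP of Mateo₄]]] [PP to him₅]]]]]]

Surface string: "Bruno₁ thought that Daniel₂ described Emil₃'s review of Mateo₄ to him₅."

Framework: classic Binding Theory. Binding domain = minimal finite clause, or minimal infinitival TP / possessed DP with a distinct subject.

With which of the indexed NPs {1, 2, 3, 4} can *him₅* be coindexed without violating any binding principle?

*him* is a pronoun, so Principle B applies: it must be free in its binding domain.
Binding domain of *him₅*: the embedded TP, whose subject is Daniel₂.
*Bruno₁* c-commands the pronoun but from outside its binding domain, and is not c-commanded by it → coindexation permitted.
*Daniel₂* c-commands the pronoun within its binding domain → coindexation would violate Principle B.
*Emil₃* and the pronoun do not c-command one another → neither Principle B nor Principle C is at stake; coindexation permitted.
*Mateo₄* and the pronoun do not c-command one another → neither Principle B nor Principle C is at stake; coindexation permitted.

{1, 3, 4}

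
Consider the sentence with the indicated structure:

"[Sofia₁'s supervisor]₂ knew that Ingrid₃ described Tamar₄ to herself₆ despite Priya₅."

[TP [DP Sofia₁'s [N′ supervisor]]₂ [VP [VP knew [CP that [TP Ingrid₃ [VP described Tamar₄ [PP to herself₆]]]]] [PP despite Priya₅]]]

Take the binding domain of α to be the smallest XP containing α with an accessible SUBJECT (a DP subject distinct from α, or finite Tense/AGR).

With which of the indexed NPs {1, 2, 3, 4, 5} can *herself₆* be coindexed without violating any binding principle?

{3, 4}

*herself* is an anaphor, so Principle A applies: it must be bound in its binding domain.
Binding domain of *herself₆*: the embedded TP, whose subject is Ingrid₃.
*Sofia₁* does not c-command the anaphor → cannot bind it.
*[Sofia₁'s supervisor]₂* c-commands the anaphor but is outside its binding domain → cannot satisfy Principle A.
*Ingrid₃* c-commands the anaphor within its binding domain → licit binder.
*Tamar₄* c-commands the anaphor within its binding domain → licit binder.
*Priya₅* does not c-command the anaphor → cannot bind it.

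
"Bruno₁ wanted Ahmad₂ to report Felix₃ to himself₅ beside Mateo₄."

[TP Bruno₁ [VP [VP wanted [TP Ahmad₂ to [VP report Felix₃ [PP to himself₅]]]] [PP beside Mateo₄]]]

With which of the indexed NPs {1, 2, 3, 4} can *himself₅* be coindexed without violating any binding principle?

*himself* is an anaphor, so Principle A applies: it must be bound in its binding domain.
Binding domain of *himself₅*: the embedded TP, whose subject is Ahmad₂.
*Bruno₁* c-commands the anaphor but is outside its binding domain → cannot satisfy Principle A.
*Ahmad₂* c-commands the anaphor within its binding domain → licit binder.
*Felix₃* c-commands the anaphor within its binding domain → licit binder.
*Mateo₄* does not c-command the anaphor → cannot bind it.

{2, 3}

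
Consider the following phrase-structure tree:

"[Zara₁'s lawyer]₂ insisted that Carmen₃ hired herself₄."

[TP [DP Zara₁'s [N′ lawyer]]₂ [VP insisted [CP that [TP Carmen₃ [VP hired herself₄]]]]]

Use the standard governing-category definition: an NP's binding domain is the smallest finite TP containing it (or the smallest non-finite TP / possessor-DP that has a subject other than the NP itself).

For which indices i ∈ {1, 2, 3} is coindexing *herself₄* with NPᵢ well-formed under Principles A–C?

*herself* is an anaphor, so Principle A applies: it must be bound in its binding domain.
Binding domain of *herself₄*: the embedded TP, whose subject is Carmen₃.
*Zara₁* does not c-command the anaphor → cannot bind it.
*[Zara₁'s lawyer]₂* c-commands the anaphor but is outside its binding domain → cannot satisfy Principle A.
*Carmen₃* c-commands the anaphor within its binding domain → licit binder.

{3}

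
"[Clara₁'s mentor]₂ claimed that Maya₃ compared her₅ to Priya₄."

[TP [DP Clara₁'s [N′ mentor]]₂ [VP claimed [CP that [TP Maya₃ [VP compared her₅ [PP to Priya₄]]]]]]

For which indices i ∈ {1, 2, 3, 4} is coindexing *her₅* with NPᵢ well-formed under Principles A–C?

*her* is a pronoun, so Principle B applies: it must be free in its binding domain.
Binding domain of *her₅*: the embedded TP, whose subject is Maya₃.
*Clara₁* and the pronoun do not c-command one another → neither Principle B nor Principle C is at stake; coindexation permitted.
*[Clara₁'s mentor]₂* c-commands the pronoun but from outside its binding domain, and is not c-commanded by it → coindexation permitted.
*Maya₃* c-commands the pronoun within its binding domain → coindexation would violate Principle B.
*Priya₄*: the pronoun c-commands this R-expression → coindexation would violate Principle C on *Priya₄*.

{1, 2}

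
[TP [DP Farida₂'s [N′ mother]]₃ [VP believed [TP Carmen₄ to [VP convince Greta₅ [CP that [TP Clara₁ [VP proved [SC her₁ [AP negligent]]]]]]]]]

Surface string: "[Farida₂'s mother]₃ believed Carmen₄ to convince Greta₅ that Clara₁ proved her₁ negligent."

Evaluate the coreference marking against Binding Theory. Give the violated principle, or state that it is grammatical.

Principle B

The two coindexed NPs are *Clara₁* and *her₁*.
*her₁* is a pronoun. Its binding domain is the embedded TP, whose subject is Clara₁.
*Clara₁* c-commands it within that domain and carries the same index.
The pronoun is locally bound → Principle B violation.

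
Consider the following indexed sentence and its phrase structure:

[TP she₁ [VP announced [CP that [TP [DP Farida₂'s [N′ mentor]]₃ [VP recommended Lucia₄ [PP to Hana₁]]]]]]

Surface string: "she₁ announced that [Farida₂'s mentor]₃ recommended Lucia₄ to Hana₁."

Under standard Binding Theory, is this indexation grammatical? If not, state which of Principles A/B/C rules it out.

Principle C

The two coindexed NPs are *she₁* and *Hana₁*.
*Hana₁* is an R-expression. Principle C requires it to be free everywhere.
*she₁* c-commands it and carries the same index.
The R-expression is bound → Principle C violation.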